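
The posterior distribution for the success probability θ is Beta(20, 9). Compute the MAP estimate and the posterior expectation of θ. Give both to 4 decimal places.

MAP estimate = 0.7037, posterior expectation = 0.6897

Mode = (20−1)/(20+9−2) = 19/27 = 0.7037.
Mean = 20/(20+9) = 20/29 = 0.6897.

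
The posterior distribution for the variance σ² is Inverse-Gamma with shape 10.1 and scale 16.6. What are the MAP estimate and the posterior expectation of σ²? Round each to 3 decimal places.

Mode = β/(α+1) = 16.6/11.1 = 1.495.
Mean = β/(α−1) = 16.6/9.1 = 1.824.
The mean is pulled above the mode by the posterior's right skew.

σ²_MAP = 1.495, E[σ²|data] = 1.824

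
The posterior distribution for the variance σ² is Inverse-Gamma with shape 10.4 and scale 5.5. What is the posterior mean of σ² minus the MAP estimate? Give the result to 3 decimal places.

0.103

Mode = β/(α+1) = 5.5/11.4 = 0.482.
Mean = β/(α−1) = 5.5/9.4 = 0.585.
Difference = 0.585 − 0.482 = 0.103.
The mean is pulled above the mode by the posterior's right skew.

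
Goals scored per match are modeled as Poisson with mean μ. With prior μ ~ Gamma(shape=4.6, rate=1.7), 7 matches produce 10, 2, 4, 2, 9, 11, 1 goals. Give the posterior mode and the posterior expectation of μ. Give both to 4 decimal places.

MAP: 4.8966. Posterior mean: 5.0115.

Σ counts = 39. Posterior: Gamma(shape = 4.6+39 = 43.6, rate = 1.7+7 = 8.7).
Mode = (α−1)/β = 42.6/8.7 = 4.8966.
Mean = α/β = 43.6/8.7 = 5.0115.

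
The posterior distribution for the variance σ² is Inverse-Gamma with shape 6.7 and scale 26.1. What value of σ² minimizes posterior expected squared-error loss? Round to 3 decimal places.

Mode = β/(α+1) = 26.1/7.7 = 3.390.
Mean = β/(α−1) = 26.1/5.7 = 4.579.
Squared-error loss ⇒ the optimal estimator is the posterior mean.

4.579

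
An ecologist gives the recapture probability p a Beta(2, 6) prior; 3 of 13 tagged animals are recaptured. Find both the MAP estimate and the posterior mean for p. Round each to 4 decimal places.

MAP = 0.2105; posterior mean = 0.2381

Posterior: Beta(2+3, 6+10) = Beta(5, 16).
Mode = (5−1)/(5+16−2) = 4/19 = 0.2105.
Mean = 5/(5+16) = 5/21 = 0.2381.
The posterior is right-skewed, so the mean exceeds the mode.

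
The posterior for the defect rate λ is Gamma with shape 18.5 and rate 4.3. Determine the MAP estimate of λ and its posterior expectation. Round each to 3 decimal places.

Mode = (α−1)/β = 17.5/4.3 = 4.070.
Mean = α/β = 18.5/4.3 = 4.302.

MAP: 4.070. Posterior mean: 4.302.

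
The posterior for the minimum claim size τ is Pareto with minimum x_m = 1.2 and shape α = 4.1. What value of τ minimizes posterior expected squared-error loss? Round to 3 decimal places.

The Pareto density is strictly decreasing on [x_m, ∞), so the mode is x_m = 1.200.
Mean = α·x_m/(α−1) = 4.1·1.2/3.1 = 1.587.
Squared-error loss ⇒ the optimal estimator is the posterior mean.

1.587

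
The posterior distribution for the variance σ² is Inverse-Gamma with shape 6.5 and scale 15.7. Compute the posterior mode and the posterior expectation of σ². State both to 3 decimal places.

MAP = 2.093; posterior mean = 2.855

Mode = β/(α+1) = 15.7/7.5 = 2.093.
Mean = β/(α−1) = 15.7/5.5 = 2.855.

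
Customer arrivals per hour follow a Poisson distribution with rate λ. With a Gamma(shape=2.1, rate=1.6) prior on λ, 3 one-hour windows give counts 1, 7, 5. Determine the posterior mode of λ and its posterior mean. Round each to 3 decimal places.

Σ counts = 13. Posterior: Gamma(shape = 2.1+13 = 15.1, rate = 1.6+3 = 4.6).
Mode = (α−1)/β = 14.1/4.6 = 3.065.
Mean = α/β = 15.1/4.6 = 3.283.
The mean is pulled above the mode by the posterior's right skew.

MAP = 3.065; posterior mean = 3.283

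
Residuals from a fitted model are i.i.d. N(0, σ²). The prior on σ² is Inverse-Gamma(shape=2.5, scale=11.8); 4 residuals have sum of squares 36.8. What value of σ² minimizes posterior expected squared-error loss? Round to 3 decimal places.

8.629

Posterior: Inverse-Gamma(shape = 2.5+4/2 = 4.5, scale = 11.8+36.8/2 = 30.2).
Mode = β/(α+1) = 30.2/5.5 = 5.491.
Mean = β/(α−1) = 30.2/3.5 = 8.629.
Squared-error loss ⇒ the optimal estimator is the posterior mean.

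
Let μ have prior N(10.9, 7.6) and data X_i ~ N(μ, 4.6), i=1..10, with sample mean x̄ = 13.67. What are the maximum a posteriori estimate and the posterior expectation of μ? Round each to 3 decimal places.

μ_MAP = 13.512, E[μ|data] = 13.512

Posterior for μ is Normal. Precision-weighted mean: (1/7.6·10.9 + 10/4.6·13.67) / (1/7.6 + 10/4.6) = 13.512.
A Normal posterior is symmetric, so mode = mean.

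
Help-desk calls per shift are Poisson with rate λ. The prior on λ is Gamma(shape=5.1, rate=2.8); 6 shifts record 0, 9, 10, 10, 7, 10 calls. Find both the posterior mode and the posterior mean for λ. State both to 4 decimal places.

Σ counts = 46. Posterior: Gamma(shape = 5.1+46 = 51.1, rate = 2.8+6 = 8.8).
Mode = (α−1)/β = 50.1/8.8 = 5.6932.
Mean = α/β = 51.1/8.8 = 5.8068.

MAP = 5.6932, posterior mean = 5.8068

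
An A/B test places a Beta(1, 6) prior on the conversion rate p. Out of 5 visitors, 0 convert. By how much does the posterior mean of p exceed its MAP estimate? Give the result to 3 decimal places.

0.083

Posterior: Beta(1+0, 6+5) = Beta(1, 11).
Since α = 1 ≤ 1 and β > 1, the Beta density is monotone decreasing on [0,1]; the mode is at 0.
Mean = 1/(1+11) = 0.083.
Difference = 0.083 − 0.000 = 0.083.
Right-skewed posterior ⇒ mode < mean.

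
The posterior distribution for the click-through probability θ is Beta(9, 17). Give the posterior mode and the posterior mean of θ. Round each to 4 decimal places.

Mode = (9−1)/(9+17−2) = 8/24 = 0.3333.
Mean = 9/(9+17) = 9/26 = 0.3462.

MAP = 0.3333; posterior mean = 0.3462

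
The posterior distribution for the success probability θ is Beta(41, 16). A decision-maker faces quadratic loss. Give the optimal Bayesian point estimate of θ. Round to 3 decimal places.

0.719

Mode = (41−1)/(41+16−2) = 40/55 = 0.727.
Mean = 41/(41+16) = 41/57 = 0.719.
Quadratic loss ⇒ the optimal estimator is the posterior mean.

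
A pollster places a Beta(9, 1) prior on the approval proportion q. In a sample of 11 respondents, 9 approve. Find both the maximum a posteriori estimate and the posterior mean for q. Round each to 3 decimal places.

q_MAP = 0.895, E[q|data] = 0.857

Posterior: Beta(9+9, 1+2) = Beta(18, 3).
Mode = (18−1)/(18+3−2) = 17/19 = 0.895.
Mean = 18/(18+3) = 18/21 = 0.857.
The mean is pulled below the mode by the posterior's left skew.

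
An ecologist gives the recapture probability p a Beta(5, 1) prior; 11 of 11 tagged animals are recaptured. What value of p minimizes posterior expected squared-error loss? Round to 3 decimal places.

Posterior: Beta(5+11, 1+0) = Beta(16, 1).
Since β = 1 ≤ 1 and α > 1, the Beta density is monotone increasing on [0,1]; the mode is at 1.
Mean = 16/(16+1) = 0.941.
Squared-error loss ⇒ the optimal estimator is the posterior mean.

0.941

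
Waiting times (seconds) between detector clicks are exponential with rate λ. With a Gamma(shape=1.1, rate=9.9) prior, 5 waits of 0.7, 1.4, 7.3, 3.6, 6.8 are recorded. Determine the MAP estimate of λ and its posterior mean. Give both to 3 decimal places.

MAP = 0.172, posterior mean = 0.205

Σ times = 19.8. Posterior: Gamma(shape = 1.1+5 = 6.1, rate = 9.9+19.8 = 29.7).
Mode = (α−1)/β = 5.1/29.7 = 0.172.
Mean = α/β = 6.1/29.7 = 0.205.
Right-skewed posterior ⇒ mode < mean.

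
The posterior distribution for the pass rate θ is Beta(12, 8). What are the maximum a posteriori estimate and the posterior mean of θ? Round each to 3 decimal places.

Mode = (12−1)/(12+8−2) = 11/18 = 0.611.
Mean = 12/(12+8) = 12/20 = 0.600.

MAP = 0.611, posterior mean = 0.600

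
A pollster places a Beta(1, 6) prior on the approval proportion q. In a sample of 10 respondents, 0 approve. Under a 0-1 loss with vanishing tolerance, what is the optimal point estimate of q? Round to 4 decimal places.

0.0000

Posterior: Beta(1+0, 6+10) = Beta(1, 16).
Since α = 1 ≤ 1 and β > 1, the Beta density is monotone decreasing on [0,1]; the mode is at 0.
Mean = 1/(1+16) = 0.0588.
This is the posterior mode — the MAP estimate.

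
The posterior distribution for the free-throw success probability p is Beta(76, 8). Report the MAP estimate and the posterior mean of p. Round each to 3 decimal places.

MAP = 0.915, posterior mean = 0.905

Mode = (76−1)/(76+8−2) = 75/82 = 0.915.
Mean = 76/(76+8) = 76/84 = 0.905.
Mode > mean: the posterior has a left tail.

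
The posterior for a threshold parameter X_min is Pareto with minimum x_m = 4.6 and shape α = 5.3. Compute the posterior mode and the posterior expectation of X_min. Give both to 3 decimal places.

The Pareto density is strictly decreasing on [x_m, ∞), so the mode is x_m = 4.600.
Mean = α·x_m/(α−1) = 5.3·4.6/4.3 = 5.670.
Right-skewed posterior ⇒ mode < mean.

posterior mode = 4.600, posterior expectation = 5.670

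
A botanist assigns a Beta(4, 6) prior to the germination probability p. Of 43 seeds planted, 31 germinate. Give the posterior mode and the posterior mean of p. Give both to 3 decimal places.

MAP = 0.667; posterior mean = 0.660

Posterior: Beta(4+31, 6+12) = Beta(35, 18).
Mode = (35−1)/(35+18−2) = 34/51 = 0.667.
Mean = 35/(35+18) = 35/53 = 0.660.
The mean is pulled below the mode by the posterior's left skew.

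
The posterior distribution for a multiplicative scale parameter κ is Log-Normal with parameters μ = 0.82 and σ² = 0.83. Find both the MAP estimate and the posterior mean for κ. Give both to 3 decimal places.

MAP estimate = 0.990, posterior mean = 3.438

Mode = exp(μ − σ²) = exp(-0.01) = 0.990.
Mean = exp(μ + σ²/2) = exp(1.235) = 3.438.
Mean > mode: the posterior has a right tail.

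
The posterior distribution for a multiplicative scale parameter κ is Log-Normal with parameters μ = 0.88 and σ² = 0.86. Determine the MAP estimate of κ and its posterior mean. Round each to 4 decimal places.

Mode = exp(μ − σ²) = exp(0.02) = 1.0202.
Mean = exp(μ + σ²/2) = exp(1.310) = 3.7062.
Mean > mode: the posterior has a right tail.

MAP = 1.0202; posterior mean = 3.7062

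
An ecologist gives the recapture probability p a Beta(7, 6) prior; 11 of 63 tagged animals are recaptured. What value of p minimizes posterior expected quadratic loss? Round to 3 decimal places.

0.237

Posterior: Beta(7+11, 6+52) = Beta(18, 58).
Mode = (18−1)/(18+58−2) = 17/74 = 0.230.
Mean = 18/(18+58) = 18/76 = 0.237.
Quadratic loss ⇒ the optimal estimator is the posterior mean.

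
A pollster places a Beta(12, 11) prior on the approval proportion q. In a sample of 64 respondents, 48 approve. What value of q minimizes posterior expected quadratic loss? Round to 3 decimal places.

0.690

Posterior: Beta(12+48, 11+16) = Beta(60, 27).
Mode = (60−1)/(60+27−2) = 59/85 = 0.694.
Mean = 60/(60+27) = 60/87 = 0.690.
Quadratic loss ⇒ the optimal estimator is the posterior mean.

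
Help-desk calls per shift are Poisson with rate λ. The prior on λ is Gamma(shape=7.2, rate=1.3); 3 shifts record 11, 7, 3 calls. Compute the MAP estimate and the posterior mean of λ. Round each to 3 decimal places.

Σ counts = 21. Posterior: Gamma(shape = 7.2+21 = 28.2, rate = 1.3+3 = 4.3).
Mode = (α−1)/β = 27.2/4.3 = 6.326.
Mean = α/β = 28.2/4.3 = 6.558.
Mean > mode: the posterior has a right tail.

MAP = 6.326; posterior mean = 6.558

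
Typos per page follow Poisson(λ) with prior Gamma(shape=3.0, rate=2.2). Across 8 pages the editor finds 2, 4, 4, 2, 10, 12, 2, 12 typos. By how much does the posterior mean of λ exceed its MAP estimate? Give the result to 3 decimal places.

Σ counts = 48. Posterior: Gamma(shape = 3.0+48 = 51.0, rate = 2.2+8 = 10.2).
Mode = (α−1)/β = 50.0/10.2 = 4.902.
Mean = α/β = 51.0/10.2 = 5.000.
Difference = 5.000 − 4.902 = 0.098.

0.098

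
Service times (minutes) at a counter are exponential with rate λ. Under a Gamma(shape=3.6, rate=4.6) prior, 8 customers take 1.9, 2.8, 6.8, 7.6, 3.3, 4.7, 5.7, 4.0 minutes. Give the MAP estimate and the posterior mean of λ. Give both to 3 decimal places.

Σ times = 36.8. Posterior: Gamma(shape = 3.6+8 = 11.6, rate = 4.6+36.8 = 41.4).
Mode = (α−1)/β = 10.6/41.4 = 0.256.
Mean = α/β = 11.6/41.4 = 0.280.

λ_MAP = 0.256, E[λ|data] = 0.280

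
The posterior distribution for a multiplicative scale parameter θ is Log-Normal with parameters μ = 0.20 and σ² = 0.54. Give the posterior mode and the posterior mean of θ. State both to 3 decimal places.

Mode = exp(μ − σ²) = exp(-0.34) = 0.712.
Mean = exp(μ + σ²/2) = exp(0.470) = 1.600.
The mean is pulled above the mode by the posterior's right skew.

MAP: 0.712. Posterior mean: 1.600.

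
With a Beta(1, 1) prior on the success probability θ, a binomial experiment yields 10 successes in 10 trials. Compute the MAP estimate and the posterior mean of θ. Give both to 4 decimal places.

Posterior: Beta(1+10, 1+0) = Beta(11, 1).
Since β = 1 ≤ 1 and α > 1, the Beta density is monotone increasing on [0,1]; the mode is at 1.
Mean = 11/(11+1) = 0.9167.

θ_MAP = 1.0000, E[θ|data] = 0.9167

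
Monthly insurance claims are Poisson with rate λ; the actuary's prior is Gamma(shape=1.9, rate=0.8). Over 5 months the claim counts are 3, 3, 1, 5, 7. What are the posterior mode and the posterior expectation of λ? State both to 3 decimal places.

Σ counts = 19. Posterior: Gamma(shape = 1.9+19 = 20.9, rate = 0.8+5 = 5.8).
Mode = (α−1)/β = 19.9/5.8 = 3.431.
Mean = α/β = 20.9/5.8 = 3.603.
Right-skewed posterior ⇒ mode < mean.

MAP: 3.431. Posterior mean: 3.603.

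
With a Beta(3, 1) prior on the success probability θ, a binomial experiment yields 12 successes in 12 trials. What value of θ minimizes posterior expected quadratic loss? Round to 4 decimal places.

0.9375

Posterior: Beta(3+12, 1+0) = Beta(15, 1).
Since β = 1 ≤ 1 and α > 1, the Beta density is monotone increasing on [0,1]; the mode is at 1.
Mean = 15/(15+1) = 0.9375.
Quadratic loss ⇒ the optimal estimator is the posterior mean.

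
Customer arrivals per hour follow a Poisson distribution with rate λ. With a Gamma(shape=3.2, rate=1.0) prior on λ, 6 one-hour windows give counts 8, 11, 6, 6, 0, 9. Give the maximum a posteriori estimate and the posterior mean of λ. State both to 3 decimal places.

MAP: 6.029. Posterior mean: 6.171.

Σ counts = 40. Posterior: Gamma(shape = 3.2+40 = 43.2, rate = 1.0+6 = 7.0).
Mode = (α−1)/β = 42.2/7.0 = 6.029.
Mean = α/β = 43.2/7.0 = 6.171.
The posterior is right-skewed, so the mean exceeds the mode.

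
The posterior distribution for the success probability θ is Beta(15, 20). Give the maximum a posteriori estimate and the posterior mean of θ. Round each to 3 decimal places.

θ_MAP = 0.424, E[θ|data] = 0.429

Mode = (15−1)/(15+20−2) = 14/33 = 0.424.
Mean = 15/(15+20) = 15/35 = 0.429.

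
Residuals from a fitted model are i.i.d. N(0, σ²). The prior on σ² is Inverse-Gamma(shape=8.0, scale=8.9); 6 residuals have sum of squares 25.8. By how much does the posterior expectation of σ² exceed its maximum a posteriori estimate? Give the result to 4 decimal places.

0.3633

Posterior: Inverse-Gamma(shape = 8.0+6/2 = 11.0, scale = 8.9+25.8/2 = 21.8).
Mode = β/(α+1) = 21.8/12.0 = 1.8167.
Mean = β/(α−1) = 21.8/10.0 = 2.1800.
Difference = 2.1800 − 1.8167 = 0.3633.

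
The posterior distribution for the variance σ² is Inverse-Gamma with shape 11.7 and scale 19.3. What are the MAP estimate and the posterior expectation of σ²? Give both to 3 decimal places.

MAP = 1.520; posterior mean = 1.804

Mode = β/(α+1) = 19.3/12.7 = 1.520.
Mean = β/(α−1) = 19.3/10.7 = 1.804.
The posterior is right-skewed, so the mean exceeds the mode.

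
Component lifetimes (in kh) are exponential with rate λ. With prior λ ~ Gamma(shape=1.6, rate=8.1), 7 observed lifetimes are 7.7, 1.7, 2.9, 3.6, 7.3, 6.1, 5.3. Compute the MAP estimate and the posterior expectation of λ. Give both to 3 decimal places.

MAP estimate = 0.178, posterior expectation = 0.201

Σ times = 34.6. Posterior: Gamma(shape = 1.6+7 = 8.6, rate = 8.1+34.6 = 42.7).
Mode = (α−1)/β = 7.6/42.7 = 0.178.
Mean = α/β = 8.6/42.7 = 0.201.
Right-skewed posterior ⇒ mode < mean.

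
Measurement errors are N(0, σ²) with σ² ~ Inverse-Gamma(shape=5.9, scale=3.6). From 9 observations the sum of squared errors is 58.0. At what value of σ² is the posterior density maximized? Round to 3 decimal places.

2.860

Posterior: Inverse-Gamma(shape = 5.9+9/2 = 10.4, scale = 3.6+58.0/2 = 32.6).
Mode = β/(α+1) = 32.6/11.4 = 2.860.
Mean = β/(α−1) = 32.6/9.4 = 3.468.
This is the posterior mode — the MAP estimate.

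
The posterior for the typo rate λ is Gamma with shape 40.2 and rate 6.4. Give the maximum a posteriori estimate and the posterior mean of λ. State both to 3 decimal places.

MAP = 6.125, posterior mean = 6.281

Mode = (α−1)/β = 39.2/6.4 = 6.125.
Mean = α/β = 40.2/6.4 = 6.281.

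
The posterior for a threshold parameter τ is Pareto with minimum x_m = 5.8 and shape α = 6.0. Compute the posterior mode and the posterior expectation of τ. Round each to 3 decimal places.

MAP = 5.800, posterior mean = 6.960

The Pareto density is strictly decreasing on [x_m, ∞), so the mode is x_m = 5.800.
Mean = α·x_m/(α−1) = 6.0·5.8/5.0 = 6.960.
The posterior is right-skewed, so the mean exceeds the mode.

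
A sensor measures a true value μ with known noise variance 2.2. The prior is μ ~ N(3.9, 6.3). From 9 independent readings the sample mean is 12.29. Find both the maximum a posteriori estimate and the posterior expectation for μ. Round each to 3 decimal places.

Posterior for μ is Normal. Precision-weighted mean: (1/6.3·3.9 + 9/2.2·12.29) / (1/6.3 + 9/2.2) = 11.977.
A Normal posterior is symmetric, so mode = mean.

MAP = 11.977; posterior mean = 11.977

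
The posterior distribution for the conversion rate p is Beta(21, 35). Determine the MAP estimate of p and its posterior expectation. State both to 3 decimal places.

Mode = (21−1)/(21+35−2) = 20/54 = 0.370.
Mean = 21/(21+35) = 21/56 = 0.375.

MAP estimate = 0.370, posterior expectation = 0.375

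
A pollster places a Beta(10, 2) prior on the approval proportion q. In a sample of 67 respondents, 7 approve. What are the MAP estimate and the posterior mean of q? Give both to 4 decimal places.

MAP estimate = 0.2078, posterior mean = 0.2152

Posterior: Beta(10+7, 2+60) = Beta(17, 62).
Mode = (17−1)/(17+62−2) = 16/77 = 0.2078.
Mean = 17/(17+62) = 17/79 = 0.2152.
Mean > mode: the posterior has a right tail.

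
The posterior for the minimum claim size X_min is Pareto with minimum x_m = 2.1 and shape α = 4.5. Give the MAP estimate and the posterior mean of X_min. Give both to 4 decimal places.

MAP = 2.1000, posterior mean = 2.7000

The Pareto density is strictly decreasing on [x_m, ∞), so the mode is x_m = 2.1000.
Mean = α·x_m/(α−1) = 4.5·2.1/3.5 = 2.7000.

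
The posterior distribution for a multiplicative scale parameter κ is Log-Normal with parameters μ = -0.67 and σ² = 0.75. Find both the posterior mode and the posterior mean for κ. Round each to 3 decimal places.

Mode = exp(μ − σ²) = exp(-1.42) = 0.242.
Mean = exp(μ + σ²/2) = exp(-0.295) = 0.745.
Mean > mode: the posterior has a right tail.

MAP = 0.242; posterior mean = 0.745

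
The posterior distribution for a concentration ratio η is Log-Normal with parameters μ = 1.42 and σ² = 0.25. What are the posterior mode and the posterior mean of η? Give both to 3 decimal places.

MAP = 3.222, posterior mean = 4.688

Mode = exp(μ − σ²) = exp(1.17) = 3.222.
Mean = exp(μ + σ²/2) = exp(1.545) = 4.688.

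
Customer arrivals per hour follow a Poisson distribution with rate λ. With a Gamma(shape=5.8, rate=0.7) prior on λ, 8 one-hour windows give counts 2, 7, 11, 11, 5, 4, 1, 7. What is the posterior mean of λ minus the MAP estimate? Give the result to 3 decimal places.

Σ counts = 48. Posterior: Gamma(shape = 5.8+48 = 53.8, rate = 0.7+8 = 8.7).
Mode = (α−1)/β = 52.8/8.7 = 6.069.
Mean = α/β = 53.8/8.7 = 6.184.
Difference = 6.184 − 6.069 = 0.115.

0.115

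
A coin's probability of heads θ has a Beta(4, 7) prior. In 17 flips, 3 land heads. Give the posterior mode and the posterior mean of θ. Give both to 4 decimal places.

θ_MAP = 0.2308, E[θ|data] = 0.2500

Posterior: Beta(4+3, 7+14) = Beta(7, 21).
Mode = (7−1)/(7+21−2) = 6/26 = 0.2308.
Mean = 7/(7+21) = 7/28 = 0.2500.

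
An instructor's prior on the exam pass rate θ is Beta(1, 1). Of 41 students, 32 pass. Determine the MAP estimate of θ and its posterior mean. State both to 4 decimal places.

Posterior: Beta(1+32, 1+9) = Beta(33, 10).
Mode = (33−1)/(33+10−2) = 32/41 = 0.7805.
With a flat prior the MAP equals the MLE, 32/41.
Mean = 33/(33+10) = 33/43 = 0.7674.
The posterior is left-skewed, so the mode exceeds the mean.

MAP = 0.7805, posterior mean = 0.7674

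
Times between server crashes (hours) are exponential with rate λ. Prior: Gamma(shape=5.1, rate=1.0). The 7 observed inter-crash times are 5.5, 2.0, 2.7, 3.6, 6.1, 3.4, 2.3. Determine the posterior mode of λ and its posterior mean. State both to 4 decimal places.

posterior mode = 0.4173, posterior mean = 0.4549

Σ times = 25.6. Posterior: Gamma(shape = 5.1+7 = 12.1, rate = 1.0+25.6 = 26.6).
Mode = (α−1)/β = 11.1/26.6 = 0.4173.
Mean = α/β = 12.1/26.6 = 0.4549.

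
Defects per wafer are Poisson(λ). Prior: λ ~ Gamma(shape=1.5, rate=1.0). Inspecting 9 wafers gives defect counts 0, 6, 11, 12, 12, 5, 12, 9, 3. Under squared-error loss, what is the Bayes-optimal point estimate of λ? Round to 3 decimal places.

Σ counts = 70. Posterior: Gamma(shape = 1.5+70 = 71.5, rate = 1.0+9 = 10.0).
Mode = (α−1)/β = 70.5/10.0 = 7.050.
Mean = α/β = 71.5/10.0 = 7.150.
Squared-error loss ⇒ the optimal estimator is the posterior mean.

7.150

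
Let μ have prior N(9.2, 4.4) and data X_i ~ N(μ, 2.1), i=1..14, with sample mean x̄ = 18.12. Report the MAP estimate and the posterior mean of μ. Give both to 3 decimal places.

Posterior for μ is Normal. Precision-weighted mean: (1/4.4·9.2 + 14/2.1·18.12) / (1/4.4 + 14/2.1) = 17.826.
A Normal posterior is symmetric, so mode = mean.

MAP = 17.826, posterior mean = 17.826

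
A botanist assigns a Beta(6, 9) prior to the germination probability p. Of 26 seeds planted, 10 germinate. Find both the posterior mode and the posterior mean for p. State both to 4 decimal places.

Posterior: Beta(6+10, 9+16) = Beta(16, 25).
Mode = (16−1)/(16+25−2) = 15/39 = 0.3846.
Mean = 16/(16+25) = 16/41 = 0.3902.

MAP = 0.3846; posterior mean = 0.3902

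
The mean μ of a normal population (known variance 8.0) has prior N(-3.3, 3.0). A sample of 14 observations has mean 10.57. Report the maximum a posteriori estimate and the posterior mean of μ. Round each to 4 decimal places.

Posterior for μ is Normal. Precision-weighted mean: (1/3.0·-3.3 + 14/8.0·10.57) / (1/3.0 + 14/8.0) = 8.3508.
A Normal posterior is symmetric, so mode = mean.

μ_MAP = 8.3508, E[μ|data] = 8.3508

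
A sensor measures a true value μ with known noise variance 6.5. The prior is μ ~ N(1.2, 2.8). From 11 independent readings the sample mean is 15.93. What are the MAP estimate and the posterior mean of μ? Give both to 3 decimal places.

MAP = 13.363; posterior mean = 13.363

Posterior for μ is Normal. Precision-weighted mean: (1/2.8·1.2 + 11/6.5·15.93) / (1/2.8 + 11/6.5) = 13.363.
A Normal posterior is symmetric, so mode = mean.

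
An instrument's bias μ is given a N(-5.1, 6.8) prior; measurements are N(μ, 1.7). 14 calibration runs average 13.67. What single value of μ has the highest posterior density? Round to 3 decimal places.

Posterior for μ is Normal. Precision-weighted mean: (1/6.8·-5.1 + 14/1.7·13.67) / (1/6.8 + 14/1.7) = 13.341.
A Normal posterior is symmetric, so mode = mean.
This is the posterior mode — the MAP estimate.

13.341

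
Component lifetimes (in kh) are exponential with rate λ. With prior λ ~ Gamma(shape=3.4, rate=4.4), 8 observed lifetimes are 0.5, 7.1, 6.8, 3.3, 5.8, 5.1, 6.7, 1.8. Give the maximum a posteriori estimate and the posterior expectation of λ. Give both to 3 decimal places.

Σ times = 37.1. Posterior: Gamma(shape = 3.4+8 = 11.4, rate = 4.4+37.1 = 41.5).
Mode = (α−1)/β = 10.4/41.5 = 0.251.
Mean = α/β = 11.4/41.5 = 0.275.
Right-skewed posterior ⇒ mode < mean.

λ_MAP = 0.251, E[λ|data] = 0.275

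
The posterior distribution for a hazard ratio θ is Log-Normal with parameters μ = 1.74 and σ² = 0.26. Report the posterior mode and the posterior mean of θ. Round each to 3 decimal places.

MAP = 4.393, posterior mean = 6.488

Mode = exp(μ − σ²) = exp(1.48) = 4.393.
Mean = exp(μ + σ²/2) = exp(1.870) = 6.488.
The mean is pulled above the mode by the posterior's right skew.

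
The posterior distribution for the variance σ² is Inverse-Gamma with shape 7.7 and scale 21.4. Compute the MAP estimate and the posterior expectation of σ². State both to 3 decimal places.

MAP = 2.460, posterior mean = 3.194

Mode = β/(α+1) = 21.4/8.7 = 2.460.
Mean = β/(α−1) = 21.4/6.7 = 3.194.
Right-skewed posterior ⇒ mode < mean.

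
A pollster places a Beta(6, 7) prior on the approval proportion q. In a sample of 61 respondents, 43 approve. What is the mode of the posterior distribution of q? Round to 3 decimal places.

Posterior: Beta(6+43, 7+18) = Beta(49, 25).
Mode = (49−1)/(49+25−2) = 48/72 = 0.667.
Mean = 49/(49+25) = 49/74 = 0.662.
This is the posterior mode — the MAP estimate.

0.667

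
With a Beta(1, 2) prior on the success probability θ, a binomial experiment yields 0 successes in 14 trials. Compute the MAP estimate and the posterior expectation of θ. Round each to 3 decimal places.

Posterior: Beta(1+0, 2+14) = Beta(1, 16).
Since α = 1 ≤ 1 and β > 1, the Beta density is monotone decreasing on [0,1]; the mode is at 0.
Mean = 1/(1+16) = 0.059.

MAP estimate = 0.000, posterior expectation = 0.059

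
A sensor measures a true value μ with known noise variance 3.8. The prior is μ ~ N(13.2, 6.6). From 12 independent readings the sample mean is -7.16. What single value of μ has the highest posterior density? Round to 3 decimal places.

Posterior for μ is Normal. Precision-weighted mean: (1/6.6·13.2 + 12/3.8·-7.16) / (1/6.6 + 12/3.8) = -6.228.
A Normal posterior is symmetric, so mode = mean.
This is the posterior mode — the MAP estimate.

-6.228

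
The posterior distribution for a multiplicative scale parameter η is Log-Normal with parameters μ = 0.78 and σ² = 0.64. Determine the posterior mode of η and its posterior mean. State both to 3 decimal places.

Mode = exp(μ − σ²) = exp(0.14) = 1.150.
Mean = exp(μ + σ²/2) = exp(1.100) = 3.004.

MAP: 1.150. Posterior mean: 3.004.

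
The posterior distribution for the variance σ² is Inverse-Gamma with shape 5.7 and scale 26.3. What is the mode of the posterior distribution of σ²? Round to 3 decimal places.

Mode = β/(α+1) = 26.3/6.7 = 3.925.
Mean = β/(α−1) = 26.3/4.7 = 5.596.
This is the posterior mode — the MAP estimate.

3.925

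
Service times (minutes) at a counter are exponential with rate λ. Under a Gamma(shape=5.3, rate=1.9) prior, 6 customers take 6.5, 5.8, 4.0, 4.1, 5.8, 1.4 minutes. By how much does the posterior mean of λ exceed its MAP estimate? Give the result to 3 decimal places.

0.034

Σ times = 27.6. Posterior: Gamma(shape = 5.3+6 = 11.3, rate = 1.9+27.6 = 29.5).
Mode = (α−1)/β = 10.3/29.5 = 0.349.
Mean = α/β = 11.3/29.5 = 0.383.
Difference = 0.383 − 0.349 = 0.034.
Right-skewed posterior ⇒ mode < mean.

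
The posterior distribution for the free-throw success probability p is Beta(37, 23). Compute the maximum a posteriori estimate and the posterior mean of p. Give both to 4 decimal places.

MAP = 0.6207, posterior mean = 0.6167

Mode = (37−1)/(37+23−2) = 36/58 = 0.6207.
Mean = 37/(37+23) = 37/60 = 0.6167.
Left-skewed posterior ⇒ mean < mode.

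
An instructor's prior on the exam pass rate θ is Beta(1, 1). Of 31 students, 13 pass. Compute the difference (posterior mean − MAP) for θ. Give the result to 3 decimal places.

Posterior: Beta(1+13, 1+18) = Beta(14, 19).
Mode = (14−1)/(14+19−2) = 13/31 = 0.419.
With a flat prior the MAP equals the MLE, 13/31.
Mean = 14/(14+19) = 14/33 = 0.424.
Difference = 0.424 − 0.419 = 0.005.
Mean > mode: the posterior has a right tail.

0.005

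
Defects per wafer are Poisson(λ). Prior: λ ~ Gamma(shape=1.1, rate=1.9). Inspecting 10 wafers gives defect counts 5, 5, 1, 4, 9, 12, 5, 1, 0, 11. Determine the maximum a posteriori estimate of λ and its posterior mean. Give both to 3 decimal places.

λ_MAP = 4.462, E[λ|data] = 4.546

Σ counts = 53. Posterior: Gamma(shape = 1.1+53 = 54.1, rate = 1.9+10 = 11.9).
Mode = (α−1)/β = 53.1/11.9 = 4.462.
Mean = α/β = 54.1/11.9 = 4.546.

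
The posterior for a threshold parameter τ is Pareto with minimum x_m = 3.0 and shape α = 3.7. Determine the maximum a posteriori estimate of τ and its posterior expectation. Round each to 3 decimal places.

The Pareto density is strictly decreasing on [x_m, ∞), so the mode is x_m = 3.000.
Mean = α·x_m/(α−1) = 3.7·3.0/2.7 = 4.111.
The posterior is right-skewed, so the mean exceeds the mode.

maximum a posteriori estimate = 3.000, posterior expectation = 4.111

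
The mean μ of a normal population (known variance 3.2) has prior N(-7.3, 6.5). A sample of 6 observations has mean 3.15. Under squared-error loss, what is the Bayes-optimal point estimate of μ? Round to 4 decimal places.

Posterior for μ is Normal. Precision-weighted mean: (1/6.5·-7.3 + 6/3.2·3.15) / (1/6.5 + 6/3.2) = 2.3576.
A Normal posterior is symmetric, so mode = mean.
Squared-error loss ⇒ the optimal estimator is the posterior mean.

2.3576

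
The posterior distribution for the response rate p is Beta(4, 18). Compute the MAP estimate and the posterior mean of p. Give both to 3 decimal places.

Mode = (4−1)/(4+18−2) = 3/20 = 0.150.
Mean = 4/(4+18) = 4/22 = 0.182.
The posterior is right-skewed, so the mean exceeds the mode.

MAP = 0.150, posterior mean = 0.182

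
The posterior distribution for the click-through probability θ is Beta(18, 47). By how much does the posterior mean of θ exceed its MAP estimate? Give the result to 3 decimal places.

Mode = (18−1)/(18+47−2) = 17/63 = 0.270.
Mean = 18/(18+47) = 18/65 = 0.277.
Difference = 0.277 − 0.270 = 0.007.

0.007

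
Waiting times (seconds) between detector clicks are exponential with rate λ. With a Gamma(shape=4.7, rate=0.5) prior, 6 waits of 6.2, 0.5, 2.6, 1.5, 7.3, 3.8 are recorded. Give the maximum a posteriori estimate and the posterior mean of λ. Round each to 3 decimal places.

Σ times = 21.9. Posterior: Gamma(shape = 4.7+6 = 10.7, rate = 0.5+21.9 = 22.4).
Mode = (α−1)/β = 9.7/22.4 = 0.433.
Mean = α/β = 10.7/22.4 = 0.478.

MAP = 0.433; posterior mean = 0.478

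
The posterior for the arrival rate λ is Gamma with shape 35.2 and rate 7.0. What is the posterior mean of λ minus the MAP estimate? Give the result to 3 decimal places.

Mode = (α−1)/β = 34.2/7.0 = 4.886.
Mean = α/β = 35.2/7.0 = 5.029.
Difference = 5.029 − 4.886 = 0.143.

0.143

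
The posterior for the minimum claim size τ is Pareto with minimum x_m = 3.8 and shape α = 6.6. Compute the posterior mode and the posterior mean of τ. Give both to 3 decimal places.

The Pareto density is strictly decreasing on [x_m, ∞), so the mode is x_m = 3.800.
Mean = α·x_m/(α−1) = 6.6·3.8/5.6 = 4.479.

MAP = 3.800, posterior mean = 4.479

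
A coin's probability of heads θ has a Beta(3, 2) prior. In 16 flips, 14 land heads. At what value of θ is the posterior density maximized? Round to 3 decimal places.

0.842

Posterior: Beta(3+14, 2+2) = Beta(17, 4).
Mode = (17−1)/(17+4−2) = 16/19 = 0.842.
Mean = 17/(17+4) = 17/21 = 0.810.
This is the posterior mode — the MAP estimate.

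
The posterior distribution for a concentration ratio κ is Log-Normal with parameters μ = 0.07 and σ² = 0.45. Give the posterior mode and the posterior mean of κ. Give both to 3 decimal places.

posterior mode = 0.684, posterior mean = 1.343

Mode = exp(μ − σ²) = exp(-0.38) = 0.684.
Mean = exp(μ + σ²/2) = exp(0.295) = 1.343.
The posterior is right-skewed, so the mean exceeds the mode.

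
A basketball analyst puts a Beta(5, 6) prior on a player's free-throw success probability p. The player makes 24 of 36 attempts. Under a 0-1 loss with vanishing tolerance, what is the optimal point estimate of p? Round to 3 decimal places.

0.622

Posterior: Beta(5+24, 6+12) = Beta(29, 18).
Mode = (29−1)/(29+18−2) = 28/45 = 0.622.
Mean = 29/(29+18) = 29/47 = 0.617.
This is the posterior mode — the MAP estimate.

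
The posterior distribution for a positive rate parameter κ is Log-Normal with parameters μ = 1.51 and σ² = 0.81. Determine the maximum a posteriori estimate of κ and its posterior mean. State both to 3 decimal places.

Mode = exp(μ − σ²) = exp(0.70) = 2.014.
Mean = exp(μ + σ²/2) = exp(1.915) = 6.787.

maximum a posteriori estimate = 2.014, posterior mean = 6.787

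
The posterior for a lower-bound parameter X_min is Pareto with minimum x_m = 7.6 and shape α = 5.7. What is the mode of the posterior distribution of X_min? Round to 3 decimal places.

7.600

The Pareto density is strictly decreasing on [x_m, ∞), so the mode is x_m = 7.600.
Mean = α·x_m/(α−1) = 5.7·7.6/4.7 = 9.217.
This is the posterior mode — the MAP estimate.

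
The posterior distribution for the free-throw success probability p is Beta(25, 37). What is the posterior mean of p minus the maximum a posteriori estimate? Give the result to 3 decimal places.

Mode = (25−1)/(25+37−2) = 24/60 = 0.400.
Mean = 25/(25+37) = 25/62 = 0.403.
Difference = 0.403 − 0.400 = 0.003.
Right-skewed posterior ⇒ mode < mean.

0.003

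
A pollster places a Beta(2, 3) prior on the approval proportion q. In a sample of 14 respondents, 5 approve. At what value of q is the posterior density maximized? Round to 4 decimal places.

0.3529

Posterior: Beta(2+5, 3+9) = Beta(7, 12).
Mode = (7−1)/(7+12−2) = 6/17 = 0.3529.
Mean = 7/(7+12) = 7/19 = 0.3684.
This is the posterior mode — the MAP estimate.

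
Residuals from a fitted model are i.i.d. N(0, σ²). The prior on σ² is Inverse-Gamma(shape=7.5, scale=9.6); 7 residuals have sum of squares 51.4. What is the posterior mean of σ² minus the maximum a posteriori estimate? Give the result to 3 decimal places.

Posterior: Inverse-Gamma(shape = 7.5+7/2 = 11.0, scale = 9.6+51.4/2 = 35.3).
Mode = β/(α+1) = 35.3/12.0 = 2.942.
Mean = β/(α−1) = 35.3/10.0 = 3.530.
Difference = 3.530 − 2.942 = 0.588.

0.588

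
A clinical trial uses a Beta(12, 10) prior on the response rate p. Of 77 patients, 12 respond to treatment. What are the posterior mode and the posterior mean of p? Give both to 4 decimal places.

MAP = 0.2371, posterior mean = 0.2424

Posterior: Beta(12+12, 10+65) = Beta(24, 75).
Mode = (24−1)/(24+75−2) = 23/97 = 0.2371.
Mean = 24/(24+75) = 24/99 = 0.2424.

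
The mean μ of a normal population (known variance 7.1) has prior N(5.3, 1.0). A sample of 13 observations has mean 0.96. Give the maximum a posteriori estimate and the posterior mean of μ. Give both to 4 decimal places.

MAP: 2.4930. Posterior mean: 2.4930.

Posterior for μ is Normal. Precision-weighted mean: (1/1.0·5.3 + 13/7.1·0.96) / (1/1.0 + 13/7.1) = 2.4930.
A Normal posterior is symmetric, so mode = mean.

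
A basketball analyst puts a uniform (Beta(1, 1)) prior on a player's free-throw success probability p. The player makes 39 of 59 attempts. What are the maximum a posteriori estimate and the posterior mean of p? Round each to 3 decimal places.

Posterior: Beta(1+39, 1+20) = Beta(40, 21).
Mode = (40−1)/(40+21−2) = 39/59 = 0.661.
With a flat prior the MAP equals the MLE, 39/59.
Mean = 40/(40+21) = 40/61 = 0.656.

MAP = 0.661, posterior mean = 0.656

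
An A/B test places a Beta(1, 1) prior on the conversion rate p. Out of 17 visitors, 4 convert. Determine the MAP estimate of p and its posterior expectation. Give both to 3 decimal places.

p_MAP = 0.235, E[p|data] = 0.263

Posterior: Beta(1+4, 1+13) = Beta(5, 14).
Mode = (5−1)/(5+14−2) = 4/17 = 0.235.
With a flat prior the MAP equals the MLE, 4/17.
Mean = 5/(5+14) = 5/19 = 0.263.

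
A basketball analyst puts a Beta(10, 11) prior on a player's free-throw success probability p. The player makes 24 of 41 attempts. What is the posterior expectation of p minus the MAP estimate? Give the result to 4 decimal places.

-0.0016

Posterior: Beta(10+24, 11+17) = Beta(34, 28).
Mode = (34−1)/(34+28−2) = 33/60 = 0.5500.
Mean = 34/(34+28) = 34/62 = 0.5484.
Difference = 0.5484 − 0.5500 = -0.0016.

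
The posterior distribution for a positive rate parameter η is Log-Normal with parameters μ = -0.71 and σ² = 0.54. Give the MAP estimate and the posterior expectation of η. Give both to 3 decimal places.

Mode = exp(μ − σ²) = exp(-1.25) = 0.287.
Mean = exp(μ + σ²/2) = exp(-0.440) = 0.644.
Right-skewed posterior ⇒ mode < mean.

η_MAP = 0.287, E[η|data] = 0.644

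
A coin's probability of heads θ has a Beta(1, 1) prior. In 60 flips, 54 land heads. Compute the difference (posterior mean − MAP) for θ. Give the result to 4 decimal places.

-0.0129

Posterior: Beta(1+54, 1+6) = Beta(55, 7).
Mode = (55−1)/(55+7−2) = 54/60 = 0.9000.
With a flat prior the MAP equals the MLE, 54/60.
Mean = 55/(55+7) = 55/62 = 0.8871.
Difference = 0.8871 − 0.9000 = -0.0129.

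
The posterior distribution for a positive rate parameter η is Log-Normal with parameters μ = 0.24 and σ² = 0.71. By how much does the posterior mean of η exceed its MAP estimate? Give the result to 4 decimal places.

Mode = exp(μ − σ²) = exp(-0.47) = 0.6250.
Mean = exp(μ + σ²/2) = exp(0.595) = 1.8130.
Difference = 1.8130 − 0.6250 = 1.1880.

1.1880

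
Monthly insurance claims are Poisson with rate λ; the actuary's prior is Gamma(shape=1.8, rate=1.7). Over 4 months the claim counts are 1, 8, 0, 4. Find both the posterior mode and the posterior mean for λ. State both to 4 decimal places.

posterior mode = 2.4211, posterior mean = 2.5965

Σ counts = 13. Posterior: Gamma(shape = 1.8+13 = 14.8, rate = 1.7+4 = 5.7).
Mode = (α−1)/β = 13.8/5.7 = 2.4211.
Mean = α/β = 14.8/5.7 = 2.5965.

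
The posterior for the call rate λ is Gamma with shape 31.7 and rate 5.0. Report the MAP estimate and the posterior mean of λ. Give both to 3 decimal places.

MAP: 6.140. Posterior mean: 6.340.

Mode = (α−1)/β = 30.7/5.0 = 6.140.
Mean = α/β = 31.7/5.0 = 6.340.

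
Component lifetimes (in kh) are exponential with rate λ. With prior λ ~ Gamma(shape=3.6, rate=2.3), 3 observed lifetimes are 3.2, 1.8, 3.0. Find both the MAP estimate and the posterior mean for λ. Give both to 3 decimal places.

MAP estimate = 0.544, posterior mean = 0.641

Σ times = 8.0. Posterior: Gamma(shape = 3.6+3 = 6.6, rate = 2.3+8.0 = 10.3).
Mode = (α−1)/β = 5.6/10.3 = 0.544.
Mean = α/β = 6.6/10.3 = 0.641.
Mean > mode: the posterior has a right tail.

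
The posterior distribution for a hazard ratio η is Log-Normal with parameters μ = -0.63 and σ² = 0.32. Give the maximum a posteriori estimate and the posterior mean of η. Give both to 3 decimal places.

MAP = 0.387; posterior mean = 0.625

Mode = exp(μ − σ²) = exp(-0.95) = 0.387.
Mean = exp(μ + σ²/2) = exp(-0.470) = 0.625.
The posterior is right-skewed, so the mean exceeds the mode.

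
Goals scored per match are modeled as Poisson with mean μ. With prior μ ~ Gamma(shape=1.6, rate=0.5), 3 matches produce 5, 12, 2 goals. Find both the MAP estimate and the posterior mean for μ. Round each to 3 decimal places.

Σ counts = 19. Posterior: Gamma(shape = 1.6+19 = 20.6, rate = 0.5+3 = 3.5).
Mode = (α−1)/β = 19.6/3.5 = 5.600.
Mean = α/β = 20.6/3.5 = 5.886.

μ_MAP = 5.600, E[μ|data] = 5.886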